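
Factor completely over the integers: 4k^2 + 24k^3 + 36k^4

Factor out 4k^2 first: what remains is 9k^2 + 6k + 1.
Recognize a perfect-square trinomial with the parts 1 and 3k.

4k^2(3k + 1)^2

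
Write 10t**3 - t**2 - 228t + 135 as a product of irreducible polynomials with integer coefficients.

(2t - 9)(5t - 3)(t + 5)

Among the possible rational roots, t = -5 is a root, giving the factor (t + 5) and quotient 10t**2 - 51t + 27.
The remaining quadratic factors as (5t - 3)(2t - 9).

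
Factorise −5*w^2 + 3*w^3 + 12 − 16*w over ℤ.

Trying the rational-root candidates, w = 2/3 is a root, so (3*w − 2) divides it; the quotient is w^2 − w − 6.
The remaining quadratic factors as (w + 2)(w − 3).

(3*w − 2)*(w + 2)*(w − 3)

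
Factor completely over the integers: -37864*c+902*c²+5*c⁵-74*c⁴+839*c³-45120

(5*c+6)*(c+5)*(c-8)*(c²-13*c+188)

By the rational root theorem, c = -5 is a root, so (c+5) divides it; the quotient is 5*c⁴-99*c³+1334*c²-5768*c-9024.
Then c = 8 is a root, giving the factor (c-8) and quotient 5*c³-59*c²+862*c+1128.
Next, c = -6/5 is a root, so (5*c+6) is a factor; dividing leaves c²-13*c+188.
The quadratic c²-13*c+188 has discriminant -583 < 0 and is irreducible over ℤ.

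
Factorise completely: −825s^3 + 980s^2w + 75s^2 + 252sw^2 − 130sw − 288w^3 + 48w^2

Group: 5s(−165s^2 − 2sw + 15s + 48w^2 − 8w) − 6w(−165s^2 − 2sw + 15s + 48w^2 − 8w); both groups contain (−165s^2 − 2sw + 15s + 48w^2 − 8w), so (5s − 6w) is a factor with cofactor −165s^2 − 2sw + 15s + 48w^2 − 8w.
The cofactor groups again: −165s^2 − 2sw + 15s + 48w^2 − 8w = −15s(11s + 6w − 1) + 8w(11s + 6w − 1); both groups contain (11s + 6w − 1), giving −(15s − 8w)(11s + 6w − 1).

−(11s + 6w − 1)(15s − 8w)(5s − 6w)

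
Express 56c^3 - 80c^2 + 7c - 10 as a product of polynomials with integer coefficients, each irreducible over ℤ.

(7c - 10)(8c^2 + 1)

Group as (56c^3 + 7c) + (-80c^2 - 10) = 7c(8c^2 + 1) - 10(8c^2 + 1).
Both groups share the factor (8c^2 + 1).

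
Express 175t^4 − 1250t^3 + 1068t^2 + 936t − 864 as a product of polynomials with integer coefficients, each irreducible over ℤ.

(5t − 4)(5t − 6)(7t + 6)(t − 6)

Testing divisors of the constant over divisors of the leading coefficient, t = 6 is a root, so (t − 6) is a factor; dividing leaves 175t^3 − 200t^2 − 132t + 144.
Then t = 6/5 is a root, giving the factor (5t − 6) and quotient 35t^2 + 2t − 24.
The remaining quadratic factors as (7t + 6)(5t − 4).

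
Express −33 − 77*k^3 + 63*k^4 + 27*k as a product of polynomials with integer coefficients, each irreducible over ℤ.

Group as (63*k^4 + 27*k) + (−77*k^3 − 33) = 9*k*(7*k^3 + 3) − 11*(7*k^3 + 3).
Both groups share the factor (7*k^3 + 3).

(9*k − 11)*(7*k^3 + 3)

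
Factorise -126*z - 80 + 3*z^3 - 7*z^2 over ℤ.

Testing divisors of the constant over divisors of the leading coefficient, z = 8 is a root, giving the factor (z - 8) and quotient 3*z^2 + 17*z + 10.
The remaining quadratic factors as (3*z + 2)(z + 5).

(3*z + 2)*(z + 5)*(z - 8)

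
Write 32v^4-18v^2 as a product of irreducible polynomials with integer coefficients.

Factor out 2v^2, leaving 16v^2-9, which is a difference of two squares.

2v^2(4v+3)(4v-3)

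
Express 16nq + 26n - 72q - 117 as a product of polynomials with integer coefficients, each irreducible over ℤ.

Group as (16nq + 26n) + (-72q - 117) = 2n(8q + 13) - 9(8q + 13).
Both groups share the factor (8q + 13).

(2n - 9)(8q + 13)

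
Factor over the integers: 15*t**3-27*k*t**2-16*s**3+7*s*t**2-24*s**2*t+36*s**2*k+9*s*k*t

Group: 4*s*(-4*s**2-s*t+3*t**2) + (-9*k+5*t)*(-4*s**2-s*t+3*t**2); both groups contain (-4*s**2-s*t+3*t**2), so (4*s-9*k+5*t) is a factor with cofactor -4*s**2-s*t+3*t**2.
The cofactor groups again: -4*s**2-s*t+3*t**2 = -s*(4*s-3*t) - t*(4*s-3*t); both groups contain (4*s-3*t), giving -(s+t)*(4*s-3*t).

-(4*s-9*k+5*t)*(4*s-3*t)*(s+t)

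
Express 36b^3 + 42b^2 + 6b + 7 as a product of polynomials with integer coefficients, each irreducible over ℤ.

(6b + 7)(6b^2 + 1)

Group as (36b^3 + 6b) + (42b^2 + 7) = 6b(6b^2 + 1) + 7(6b^2 + 1).
Both groups share the factor (6b^2 + 1).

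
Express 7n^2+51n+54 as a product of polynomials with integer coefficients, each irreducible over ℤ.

Need a pair with product 7·54 = 378 and sum 51: that's 9 and 42.
Split the middle term: 7n^2+9n + 42n+54 = n(7n+9) + 6(7n+9).

(7n+9)(n+6)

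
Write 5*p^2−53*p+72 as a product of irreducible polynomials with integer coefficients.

Need a pair with product 5·72 = 360 and sum −53: that's −8 and −45.
Split the middle term: 5*p^2−8*p − 45*p+72 = p*(5*p−8) − 9*(5*p−8).

(5*p−8)*(p−9)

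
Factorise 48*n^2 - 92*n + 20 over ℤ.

Pull out the common factor 4, then factor the remaining trinomial.

4*(3*n - 5)*(4*n - 1)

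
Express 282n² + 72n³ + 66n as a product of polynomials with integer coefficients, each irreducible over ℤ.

Pull out the common factor 6n, then factor the remaining trinomial.

6n(3n + 11)(4n + 1)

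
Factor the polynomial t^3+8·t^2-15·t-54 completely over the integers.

By the rational root theorem, t = -2 is a root, giving the factor (t+2) and quotient t^2+6·t-27.
The remaining quadratic factors as (t+9)(t-3).

(t+2)·(t+9)·(t-3)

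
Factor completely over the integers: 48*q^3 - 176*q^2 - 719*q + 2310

By the rational root theorem, q = 11/4 is a root, so (4*q - 11) is a factor; dividing leaves 12*q^2 - 11*q - 210.
The remaining quadratic factors as (4*q + 15)(3*q - 14).

(3*q - 14)*(4*q + 15)*(4*q - 11)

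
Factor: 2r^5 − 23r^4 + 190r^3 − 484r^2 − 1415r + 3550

(2r + 5)(r − 2)(r − 5)(r^2 − 7r + 71)

Testing divisors of the constant over divisors of the leading coefficient, r = −5/2 is a root, so (2r + 5) divides it; the quotient is r^4 − 14r^3 + 130r^2 − 567r + 710.
Next, r = 5 is a root, so (r − 5) divides it; the quotient is r^3 − 9r^2 + 85r − 142.
Then r = 2 is a root, giving the factor (r − 2) and quotient r^2 − 7r + 71.
The quadratic r^2 − 7r + 71 has discriminant −235 < 0 and is irreducible over ℤ.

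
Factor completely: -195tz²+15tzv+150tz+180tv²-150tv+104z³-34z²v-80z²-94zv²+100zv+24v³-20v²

Group: 13z(-15tz+15tv+8z²-10zv+2v²) + (12v-10)(-15tz+15tv+8z²-10zv+2v²); both groups contain (-15tz+15tv+8z²-10zv+2v²), so (13z+12v-10) is a factor with cofactor -15tz+15tv+8z²-10zv+2v².
The cofactor groups again: -15tz+15tv+8z²-10zv+2v² = -15t(z-v) + (8z-2v)(z-v); both groups contain (z-v), giving -(15t-8z+2v)(z-v).

-(z-v)(13z+12v-10)(15t-8z+2v)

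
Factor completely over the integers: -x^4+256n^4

Write as (16n^2)² − (x^2)², then factor 16n^2-x^2 once more.

(4n+x)(4n-x)(16n^2+x^2)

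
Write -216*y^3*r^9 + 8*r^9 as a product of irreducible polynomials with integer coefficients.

Factor out 8*r^9 first: what remains is -27*y^3 + 1.
Recognize a difference of cubes with the parts 1 and 3*y.

-8*r^9*(3*y - 1)*(9*y^2 + 3*y + 1)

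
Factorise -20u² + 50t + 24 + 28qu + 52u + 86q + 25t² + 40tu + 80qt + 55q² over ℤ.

Group: 5q(11q + 5t + 10u + 4) + (5t - 2u + 6)(11q + 5t + 10u + 4); both groups contain (11q + 5t + 10u + 4).

(11q + 5t + 10u + 4)(5q + 5t - 2u + 6)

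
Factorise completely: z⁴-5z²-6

(z²+1)(z²-6)

Substitute u = z² to get a quadratic in u, then factor.
z²+1 is irreducible over ℤ (sum of squares).
z²-6 is irreducible over ℤ (6 is not a perfect square).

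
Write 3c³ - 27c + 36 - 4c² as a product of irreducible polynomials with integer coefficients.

(3c - 4)(c + 3)(c - 3)

Trying the rational-root candidates, c = 3 is a root, so (c - 3) divides it; the quotient is 3c² + 5c - 12.
The remaining quadratic factors as (c + 3)(3c - 4).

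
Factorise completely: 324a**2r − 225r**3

Every term has a factor of 9r. Then 36a**2 − 25r**2 = (6a)² − (5r)².

9r(6a + 5r)(6a − 5r)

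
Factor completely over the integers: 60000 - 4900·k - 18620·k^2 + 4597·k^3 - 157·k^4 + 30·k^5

(2·k - 5)·(3·k - 10)·(5·k + 8)·(k^2 - k + 150)

By the rational root theorem, k = 10/3 is a root, giving the factor (3·k - 10) and quotient 10·k^4 - 19·k^3 + 1469·k^2 - 1310·k - 6000.
Continuing, k = 5/2 is a root, so (2·k - 5) is a factor; dividing leaves 5·k^3 + 3·k^2 + 742·k + 1200.
Then k = -8/5 is a root, so (5·k + 8) divides it; the quotient is k^2 - k + 150.
The quadratic k^2 - k + 150 has discriminant -599 < 0 and is irreducible over ℤ.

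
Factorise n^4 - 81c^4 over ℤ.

(n)⁴ − (3c)⁴ = ((n)² − (3c)²)((n)² + (3c)²); the first factor splits again, the second (n^2 + 9c^2) is irreducible.

(n - 3c)(n + 3c)(n^2 + 9c^2)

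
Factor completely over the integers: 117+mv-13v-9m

Group as (mv-9m) + (-13v+117) = m(v-9) - 13(v-9).
Both groups share the factor (v-9).

(m-13)(v-9)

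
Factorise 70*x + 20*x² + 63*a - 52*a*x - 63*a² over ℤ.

Group: -9*a*(7*a - 2*x - 7) - 10*x*(7*a - 2*x - 7); both groups contain (7*a - 2*x - 7).

-(7*a - 2*x - 7)*(9*a + 10*x)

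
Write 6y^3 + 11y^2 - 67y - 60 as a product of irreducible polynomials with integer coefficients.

(6y + 5)(y + 4)(y - 3)

Testing divisors of the constant over divisors of the leading coefficient, y = 3 is a root, giving the factor (y - 3) and quotient 6y^2 + 29y + 20.
The remaining quadratic factors as (y + 4)(6y + 5).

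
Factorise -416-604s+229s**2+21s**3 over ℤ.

(3s-8)(7s+4)(s+13)

Testing divisors of the constant over divisors of the leading coefficient, s = 8/3 is a root, so (3s-8) is a factor; dividing leaves 7s**2+95s+52.
The remaining quadratic factors as (s+13)(7s+4).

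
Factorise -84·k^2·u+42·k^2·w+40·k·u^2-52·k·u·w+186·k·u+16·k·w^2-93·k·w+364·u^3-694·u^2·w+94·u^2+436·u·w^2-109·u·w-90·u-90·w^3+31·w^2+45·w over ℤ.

Group: 6·k·(-14·k·u+7·k·w-26·u^2+31·u·w+10·u-9·w^2-5·w) + (-14·u+10·w-9)·(-14·k·u+7·k·w-26·u^2+31·u·w+10·u-9·w^2-5·w); both groups contain (-14·k·u+7·k·w-26·u^2+31·u·w+10·u-9·w^2-5·w), so (6·k-14·u+10·w-9) is a factor with cofactor -14·k·u+7·k·w-26·u^2+31·u·w+10·u-9·w^2-5·w.
The cofactor groups again: -14·k·u+7·k·w-26·u^2+31·u·w+10·u-9·w^2-5·w = -7·k·(2·u-w) + (-13·u+9·w+5)·(2·u-w); both groups contain (2·u-w), giving -(7·k+13·u-9·w-5)·(2·u-w).

-(2·u-w)·(6·k-14·u+10·w-9)·(7·k+13·u-9·w-5)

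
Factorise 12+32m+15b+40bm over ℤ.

Group as (40bm+15b) + (32m+12) = 5b(8m+3) + 4(8m+3).
Both groups share the factor (8m+3).

(5b+4)(8m+3)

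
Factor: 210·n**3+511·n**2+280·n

7·n·(5·n+8)·(6·n+5)

Pull out the common factor 7·n, then factor the remaining trinomial.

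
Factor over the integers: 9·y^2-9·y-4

(3·y+1)·(3·y-4)

Need a pair with product 9·(-4) = -36 and sum -9: that's -12 and 3.
Split the middle term: 9·y^2-12·y + 3·y-4 = 3·y·(3·y-4) + (3·y-4).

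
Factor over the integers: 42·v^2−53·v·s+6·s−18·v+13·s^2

(14·v−13·s−6)·(3·v−s)

Group: 3·v·(14·v−13·s−6) − s·(14·v−13·s−6); both groups contain (14·v−13·s−6).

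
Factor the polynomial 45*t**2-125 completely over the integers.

5*(3*t+5)*(3*t-5)

Factor out 5, leaving 9*t**2-25, which is a difference of two squares.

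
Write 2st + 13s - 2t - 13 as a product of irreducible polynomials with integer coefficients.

(2t + 13)(s - 1)

Group as (2st + 13s) + (-2t - 13) = s(2t + 13) - (2t + 13).
Both groups share the factor (2t + 13).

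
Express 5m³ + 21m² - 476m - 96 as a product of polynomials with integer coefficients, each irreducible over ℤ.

(5m + 1)(m + 12)(m - 8)

By the rational root theorem, m = 8 is a root, giving the factor (m - 8) and quotient 5m² + 61m + 12.
The remaining quadratic factors as (m + 12)(5m + 1).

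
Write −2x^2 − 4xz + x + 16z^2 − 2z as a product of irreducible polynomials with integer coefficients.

Group: −x(2x + 8z − 1) + 2z(2x + 8z − 1); both groups contain (2x + 8z − 1).

−(2x + 8z − 1)(x − 2z)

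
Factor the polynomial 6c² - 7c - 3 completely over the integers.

Need a pair with product 6·(-3) = -18 and sum -7: that's -9 and 2.
Split the middle term: 6c² - 9c + 2c - 3 = 3c(2c - 3) + (2c - 3).

(2c - 3)(3c + 1)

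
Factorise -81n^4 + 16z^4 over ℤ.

(2z - 3n)(2z + 3n)(4z^2 + 9n^2)

Difference of squares twice: with A = 2z and B = 3n, A⁴ − B⁴ = (A² − B²)(A² + B²), and A² − B² factors again.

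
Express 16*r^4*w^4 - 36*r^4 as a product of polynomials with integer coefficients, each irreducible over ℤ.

4*r^4*(2*w^2 + 3)*(2*w^2 - 3)

Factor out 4*r^4 first: what remains is 4*w^4 - 9.
Recognize a difference of squares with the parts 2*w^2 and 3.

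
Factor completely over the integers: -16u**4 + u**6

Every term has a factor of u**4; factoring it out leaves u**2 - 16.
Recognize a difference of squares with the parts u and 4.

u**4(u + 4)(u - 4)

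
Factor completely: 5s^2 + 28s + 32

Need a pair with product 5·32 = 160 and sum 28: that's 8 and 20.
Split the middle term: 5s^2 + 8s + 20s + 32 = s(5s + 8) + 4(5s + 8).

(5s + 8)(s + 4)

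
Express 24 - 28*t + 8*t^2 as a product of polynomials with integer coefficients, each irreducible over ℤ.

Pull out the common factor 4, then factor the remaining trinomial.

4*(2*t - 3)*(t - 2)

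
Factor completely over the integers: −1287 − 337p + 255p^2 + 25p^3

(5p + 9)(5p − 13)(p + 11)

Trying the rational-root candidates, p = 13/5 is a root, so (5p − 13) divides it; the quotient is 5p^2 + 64p + 99.
The remaining quadratic factors as (5p + 9)(p + 11).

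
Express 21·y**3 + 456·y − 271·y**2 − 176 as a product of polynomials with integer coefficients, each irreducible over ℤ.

(3·y − 4)·(7·y − 4)·(y − 11)

By the rational root theorem, y = 11 is a root, so (y − 11) is a factor; dividing leaves 21·y**2 − 40·y + 16.
The remaining quadratic factors as (3·y − 4)(7·y − 4).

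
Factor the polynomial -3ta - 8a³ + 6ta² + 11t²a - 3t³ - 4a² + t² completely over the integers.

-(3t - 2a - 1)(t - 4a)(t + a)

Group: t(-3t² - ta + t + 2a² + a) - 4a(-3t² - ta + t + 2a² + a); both groups contain (-3t² - ta + t + 2a² + a), so (t - 4a) is a factor with cofactor -3t² - ta + t + 2a² + a.
The cofactor groups again: -3t² - ta + t + 2a² + a = -t(3t - 2a - 1) - a(3t - 2a - 1); both groups contain (3t - 2a - 1), giving -(t + a)(3t - 2a - 1).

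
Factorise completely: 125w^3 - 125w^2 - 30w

Pull out the common factor 5w, then factor the remaining trinomial.

5w(5w + 1)(5w - 6)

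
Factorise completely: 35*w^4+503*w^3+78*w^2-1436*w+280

Among the possible rational roots, w = -14 is a root, giving the factor (w+14) and quotient 35*w^3+13*w^2-104*w+20.
Continuing, w = -2 is a root, so (w+2) divides it; the quotient is 35*w^2-57*w+10.
The remaining quadratic factors as (7*w-10)(5*w-1).

(5*w-1)*(7*w-10)*(w+14)*(w+2)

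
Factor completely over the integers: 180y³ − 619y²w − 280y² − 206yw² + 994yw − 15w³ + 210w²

Group: 9y(20y² − 71yw − 15w²) + (w − 14)(20y² − 71yw − 15w²); both groups contain (20y² − 71yw − 15w²), so (9y + w − 14) is a factor with cofactor 20y² − 71yw − 15w².
The cofactor groups again: 20y² − 71yw − 15w² = 4y(5y + w) − 15w(5y + w); both groups contain (5y + w), giving (4y − 15w)(5y + w).

(4y − 15w)(5y + w)(9y + w − 14)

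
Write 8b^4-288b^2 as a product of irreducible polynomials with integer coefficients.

Factor out 8b^2, leaving b^2-36, which is a difference of two squares.

8b^2(b+6)(b-6)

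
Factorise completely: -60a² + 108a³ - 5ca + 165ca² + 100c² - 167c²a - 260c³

-(5c - 4a)(4c + 3a)(13c + 9a - 5)

Group: 5c(-52c² - 75ca + 20c - 27a² + 15a) - 4a(-52c² - 75ca + 20c - 27a² + 15a); both groups contain (-52c² - 75ca + 20c - 27a² + 15a), so (5c - 4a) is a factor with cofactor -52c² - 75ca + 20c - 27a² + 15a.
The cofactor groups again: -52c² - 75ca + 20c - 27a² + 15a = -4c(13c + 9a - 5) - 3a(13c + 9a - 5); both groups contain (13c + 9a - 5), giving -(4c + 3a)(13c + 9a - 5).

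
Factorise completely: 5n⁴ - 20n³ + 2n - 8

(n - 4)(5n³ + 2)

Group as (5n⁴ + 2n) + (-20n³ - 8) = n(5n³ + 2) - 4(5n³ + 2).
Both groups share the factor (5n³ + 2).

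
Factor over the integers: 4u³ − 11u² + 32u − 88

(4u − 11)(u² + 8)

Group as (4u³ + 32u) + (−11u² − 88) = 4u(u² + 8) − 11(u² + 8).
Both groups share the factor (u² + 8).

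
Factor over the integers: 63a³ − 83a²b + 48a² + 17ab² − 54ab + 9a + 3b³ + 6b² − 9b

(7a − 3b + 3)(9a + b + 3)(a − b)

Group: 7a(9a² − 8ab + 3a − b² − 3b) + (−3b + 3)(9a² − 8ab + 3a − b² − 3b); both groups contain (9a² − 8ab + 3a − b² − 3b), so (7a − 3b + 3) is a factor with cofactor 9a² − 8ab + 3a − b² − 3b.
The cofactor groups again: 9a² − 8ab + 3a − b² − 3b = 9a(a − b) + (b + 3)(a − b); both groups contain (a − b), giving (9a + b + 3)(a − b).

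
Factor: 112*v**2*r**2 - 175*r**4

7*r**2*(4*v - 5*r)*(4*v + 5*r)

Factor out 7*r**2, leaving 16*v**2 - 25*r**2, which is a difference of two squares.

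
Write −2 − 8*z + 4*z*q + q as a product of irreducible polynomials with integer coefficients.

(4*z + 1)*(q − 2)

Group as (4*z*q − 8*z) + (q − 2) = 4*z*(q − 2) + (q − 2).
Both groups share the factor (q − 2).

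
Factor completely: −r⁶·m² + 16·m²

Pull out the common factor m², leaving −r⁶ + 16.
Recognize a difference of squares with the parts 4 and r³.

−m²·(r³ + 4)·(r³ − 4)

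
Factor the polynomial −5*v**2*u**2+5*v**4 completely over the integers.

5*v**2*(v−u)*(v+u)

Factor out 5*v**2, leaving v**2−u**2, which is a difference of two squares.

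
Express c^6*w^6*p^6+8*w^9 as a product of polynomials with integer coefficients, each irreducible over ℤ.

w^6*(c^2*p^2+2*w)*(c^4*p^4-2*c^2*w*p^2+4*w^2)

Pull out the common factor w^6, leaving c^6*p^6+8*w^3.
Recognize a sum of cubes with the parts 2*w and c^2*p^2.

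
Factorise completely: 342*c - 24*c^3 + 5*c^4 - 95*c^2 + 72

(5*c + 1)*(c + 4)*(c - 3)*(c - 6)

Trying the rational-root candidates, c = 6 is a root, giving the factor (c - 6) and quotient 5*c^3 + 6*c^2 - 59*c - 12.
Continuing, c = 3 is a root, giving the factor (c - 3) and quotient 5*c^2 + 21*c + 4.
The remaining quadratic factors as (5*c + 1)(c + 4).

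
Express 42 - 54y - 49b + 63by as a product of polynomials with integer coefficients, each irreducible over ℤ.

Group as (63by - 49b) + (-54y + 42) = 7b(9y - 7) - 6(9y - 7).
Both groups share the factor (9y - 7).

(7b - 6)(9y - 7)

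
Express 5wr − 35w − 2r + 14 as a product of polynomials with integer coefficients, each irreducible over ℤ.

(5w − 2)(r − 7)

Group as (5wr − 35w) + (−2r + 14) = 5w(r − 7) − 2(r − 7).
Both groups share the factor (r − 7).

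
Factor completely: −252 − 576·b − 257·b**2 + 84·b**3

By the rational root theorem, b = −3/4 is a root, so (4·b + 3) divides it; the quotient is 21·b**2 − 80·b − 84.
The remaining quadratic factors as (7·b + 6)(3·b − 14).

(3·b − 14)·(4·b + 3)·(7·b + 6)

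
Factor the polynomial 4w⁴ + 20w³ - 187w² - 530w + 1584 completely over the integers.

Among the possible rational roots, w = -9/2 is a root, giving the factor (2w + 9) and quotient 2w³ + w² - 98w + 176.
Continuing, w = 11/2 is a root, giving the factor (2w - 11) and quotient w² + 6w - 16.
The remaining quadratic factors as (w + 8)(w - 2).

(2w + 9)(2w - 11)(w + 8)(w - 2)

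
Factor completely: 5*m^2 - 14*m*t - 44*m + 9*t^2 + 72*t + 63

(5*m - 9*t - 9)*(m - t - 7)

Group: 5*m*(m - t - 7) + (-9*t - 9)*(m - t - 7); both groups contain (m - t - 7).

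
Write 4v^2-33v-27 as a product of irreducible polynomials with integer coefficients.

(4v+3)(v-9)

Need a pair with product 4·(-27) = -108 and sum -33: that's -36 and 3.
Split the middle term: 4v^2-36v + 3v-27 = 4v(v-9) + 3(v-9).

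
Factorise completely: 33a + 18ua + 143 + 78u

Group as (18ua + 78u) + (33a + 143) = 6u(3a + 13) + 11(3a + 13).
Both groups share the factor (3a + 13).

(3a + 13)(6u + 11)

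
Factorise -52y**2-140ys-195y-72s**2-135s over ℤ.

-(4y+8s+15)(13y+9s)

Group: -13y(4y+8s+15) - 9s(4y+8s+15); both groups contain (4y+8s+15).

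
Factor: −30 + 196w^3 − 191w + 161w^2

(4w − 3)(7w + 1)(7w + 10)

Among the possible rational roots, w = 3/4 is a root, so (4w − 3) is a factor; dividing leaves 49w^2 + 77w + 10.
The remaining quadratic factors as (7w + 1)(7w + 10).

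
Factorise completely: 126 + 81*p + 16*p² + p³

(p + 3)*(p + 6)*(p + 7)

Trying the rational-root candidates, p = −7 is a root, so (p + 7) is a factor; dividing leaves p² + 9*p + 18.
The remaining quadratic factors as (p + 6)(p + 3).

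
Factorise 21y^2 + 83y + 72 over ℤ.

(3y + 8)(7y + 9)

Need a pair with product 21·72 = 1512 and sum 83: that's 56 and 27.
Split the middle term: 21y^2 + 56y + 27y + 72 = 7y(3y + 8) + 9(3y + 8).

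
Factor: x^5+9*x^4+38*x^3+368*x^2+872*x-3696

By the rational root theorem, x = 2 is a root, so (x-2) is a factor; dividing leaves x^4+11*x^3+60*x^2+488*x+1848.
Next, x = -6 is a root, so (x+6) divides it; the quotient is x^3+5*x^2+30*x+308.
Next, x = -7 is a root, giving the factor (x+7) and quotient x^2-2*x+44.
The quadratic x^2-2*x+44 has discriminant -172 < 0 and is irreducible over ℤ.

(x+6)*(x+7)*(x-2)*(x^2-2*x+44)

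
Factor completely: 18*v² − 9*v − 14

Need a pair with product 18·(−14) = −252 and sum −9: that's 12 and −21.
Split the middle term: 18*v² + 12*v − 21*v − 14 = 6*v*(3*v + 2) − 7*(3*v + 2).

(3*v + 2)*(6*v − 7)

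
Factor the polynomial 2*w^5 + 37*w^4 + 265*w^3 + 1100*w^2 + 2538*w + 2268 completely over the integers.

(2*w + 7)*(w + 2)*(w + 9)*(w^2 + 4*w + 18)

By the rational root theorem, w = -2 is a root, giving the factor (w + 2) and quotient 2*w^4 + 33*w^3 + 199*w^2 + 702*w + 1134.
Then w = -7/2 is a root, so (2*w + 7) divides it; the quotient is w^3 + 13*w^2 + 54*w + 162.
Then w = -9 is a root, giving the factor (w + 9) and quotient w^2 + 4*w + 18.
The quadratic w^2 + 4*w + 18 has discriminant -56 < 0 and is irreducible over ℤ.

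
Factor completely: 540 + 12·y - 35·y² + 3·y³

(3·y + 10)·(y - 6)·(y - 9)

Trying the rational-root candidates, y = 6 is a root, giving the factor (y - 6) and quotient 3·y² - 17·y - 90.
The remaining quadratic factors as (y - 9)(3·y + 10).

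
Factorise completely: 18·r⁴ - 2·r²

2·r²·(3·r + 1)·(3·r - 1)

Factor out 2·r², leaving 9·r² - 1, which is a difference of two squares.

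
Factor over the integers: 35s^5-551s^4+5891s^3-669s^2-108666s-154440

(5s+12)(7s+13)(s-6)(s^2-14s+165)

Trying the rational-root candidates, s = -13/7 is a root, so (7s+13) is a factor; dividing leaves 5s^4-88s^3+1005s^2-1962s-11880.
Next, s = 6 is a root, so (s-6) is a factor; dividing leaves 5s^3-58s^2+657s+1980.
Continuing, s = -12/5 is a root, so (5s+12) is a factor; dividing leaves s^2-14s+165.
The quadratic s^2-14s+165 has discriminant -464 < 0 and is irreducible over ℤ.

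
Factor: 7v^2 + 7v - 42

Pull out the common factor 7, then factor the remaining trinomial.

7(v + 3)(v - 2)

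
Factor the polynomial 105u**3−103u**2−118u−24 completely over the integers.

(3u+1)(5u+2)(7u−12)

Testing divisors of the constant over divisors of the leading coefficient, u = −1/3 is a root, giving the factor (3u+1) and quotient 35u**2−46u−24.
The remaining quadratic factors as (5u+2)(7u−12).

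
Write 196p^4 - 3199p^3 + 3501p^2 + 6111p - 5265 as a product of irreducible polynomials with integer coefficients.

(4p - 3)(7p + 9)(7p - 13)(p - 15)

Trying the rational-root candidates, p = 13/7 is a root, giving the factor (7p - 13) and quotient 28p^3 - 405p^2 - 252p + 405.
Then p = 15 is a root, giving the factor (p - 15) and quotient 28p^2 + 15p - 27.
The remaining quadratic factors as (4p - 3)(7p + 9).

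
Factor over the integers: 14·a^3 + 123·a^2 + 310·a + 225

By the rational root theorem, a = -5/2 is a root, so (2·a + 5) is a factor; dividing leaves 7·a^2 + 44·a + 45.
The remaining quadratic factors as (a + 5)(7·a + 9).

(2·a + 5)·(7·a + 9)·(a + 5)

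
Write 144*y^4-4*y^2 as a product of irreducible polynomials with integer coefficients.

Every term has a factor of 4*y^2. Then 36*y^2-1 = (6*y)² − (1)².

4*y^2*(6*y+1)*(6*y-1)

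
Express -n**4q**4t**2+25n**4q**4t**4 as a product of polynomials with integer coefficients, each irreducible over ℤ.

Factor out n**4q**4t**2 first: what remains is 25t**2-1.
Recognize a difference of squares with the parts 5t and 1.

n**4q**4t**2(5t+1)(5t-1)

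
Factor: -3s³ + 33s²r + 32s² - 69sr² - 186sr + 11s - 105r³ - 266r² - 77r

Group: 3s(-s² + 12sr + 11s - 35r² - 77r) + (3r + 1)(-s² + 12sr + 11s - 35r² - 77r); both groups contain (-s² + 12sr + 11s - 35r² - 77r), so (3s + 3r + 1) is a factor with cofactor -s² + 12sr + 11s - 35r² - 77r.
The cofactor groups again: -s² + 12sr + 11s - 35r² - 77r = -s(s - 7r) + (5r + 11)(s - 7r); both groups contain (s - 7r), giving -(s - 5r - 11)(s - 7r).

-(s - 5r - 11)(s - 7r)(3s + 3r + 1)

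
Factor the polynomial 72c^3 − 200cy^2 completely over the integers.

Factor out 8c, leaving 9c^2 − 25y^2, which is a difference of two squares.

8c(3c + 5y)(3c − 5y)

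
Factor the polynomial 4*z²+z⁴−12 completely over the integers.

Substitute u = z² to get a quadratic in u, then factor.
z²−2 is irreducible over ℤ (2 is not a perfect square).
z²+6 is irreducible over ℤ (always positive, so no real roots).

(z²+6)*(z²−2)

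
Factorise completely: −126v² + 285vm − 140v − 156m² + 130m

Group: −14v(9v − 12m + 10) + 13m(9v − 12m + 10); both groups contain (9v − 12m + 10).

−(9v − 12m + 10)(14v − 13m)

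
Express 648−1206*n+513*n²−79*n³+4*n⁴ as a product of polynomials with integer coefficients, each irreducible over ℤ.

(4*n−3)*(n−4)*(n−6)*(n−9)

Testing divisors of the constant over divisors of the leading coefficient, n = 6 is a root, so (n−6) is a factor; dividing leaves 4*n³−55*n²+183*n−108.
Next, n = 9 is a root, so (n−9) divides it; the quotient is 4*n²−19*n+12.
The remaining quadratic factors as (4*n−3)(n−4).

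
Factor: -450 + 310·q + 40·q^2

10·(4·q - 5)·(q + 9)

Pull out the common factor 10, then factor the remaining trinomial.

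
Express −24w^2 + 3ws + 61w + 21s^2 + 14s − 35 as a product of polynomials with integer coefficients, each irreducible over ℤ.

Group: −8w(3w − 3s − 5) + (−7s + 7)(3w − 3s − 5); both groups contain (3w − 3s − 5).

−(3w − 3s − 5)(8w + 7s − 7)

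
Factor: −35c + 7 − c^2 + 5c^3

Group as (5c^3 − 35c) + (−c^2 + 7) = 5c(c^2 − 7) − (c^2 − 7).
Both groups share the factor (c^2 − 7).

(5c − 1)(c^2 − 7)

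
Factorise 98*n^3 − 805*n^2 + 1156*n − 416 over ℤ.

Among the possible rational roots, n = 4/7 is a root, so (7*n − 4) is a factor; dividing leaves 14*n^2 − 107*n + 104.
The remaining quadratic factors as (2*n − 13)(7*n − 8).

(2*n − 13)*(7*n − 4)*(7*n − 8)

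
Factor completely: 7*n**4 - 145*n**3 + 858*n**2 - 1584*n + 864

(7*n - 12)*(n - 1)*(n - 12)*(n - 6)

By the rational root theorem, n = 12 is a root, so (n - 12) divides it; the quotient is 7*n**3 - 61*n**2 + 126*n - 72.
Next, n = 1 is a root, so (n - 1) divides it; the quotient is 7*n**2 - 54*n + 72.
The remaining quadratic factors as (7*n - 12)(n - 6).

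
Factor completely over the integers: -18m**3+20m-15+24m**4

Group as (24m**4+20m) + (-18m**3-15) = 4m(6m**3+5) - 3(6m**3+5).
Both groups share the factor (6m**3+5).

(4m-3)(6m**3+5)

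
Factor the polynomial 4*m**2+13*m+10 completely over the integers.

(4*m+5)*(m+2)

Need a pair with product 4·10 = 40 and sum 13: that's 5 and 8.
Split the middle term: 4*m**2+5*m + 8*m+10 = m*(4*m+5) + 2*(4*m+5).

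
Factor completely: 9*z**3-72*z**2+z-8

Group as (9*z**3+z) + (-72*z**2-8) = z*(9*z**2+1) - 8*(9*z**2+1).
Both groups share the factor (9*z**2+1).

(z-8)*(9*z**2+1)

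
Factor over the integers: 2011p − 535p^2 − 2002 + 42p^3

(2p − 13)(3p − 14)(7p − 11)

By the rational root theorem, p = 13/2 is a root, giving the factor (2p − 13) and quotient 21p^2 − 131p + 154.
The remaining quadratic factors as (3p − 14)(7p − 11).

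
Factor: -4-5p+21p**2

Need a pair with product 21·(-4) = -84 and sum -5: that's -12 and 7.
Split the middle term: 21p**2-12p + 7p-4 = 3p(7p-4) + (7p-4).

(3p+1)(7p-4)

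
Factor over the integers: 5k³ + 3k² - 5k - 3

Group as (5k³ - 5k) + (3k² - 3) = 5k(k² - 1) + 3(k² - 1).
Both groups share the factor (k² - 1).

(5k + 3)(k + 1)(k - 1)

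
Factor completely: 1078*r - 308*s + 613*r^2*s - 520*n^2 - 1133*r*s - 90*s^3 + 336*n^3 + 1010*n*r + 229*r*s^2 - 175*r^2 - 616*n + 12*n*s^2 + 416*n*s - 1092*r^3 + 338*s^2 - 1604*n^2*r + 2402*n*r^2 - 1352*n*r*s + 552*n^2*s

Group: 14*n*(24*n^2 - 94*n*r + 48*n*s - 56*n + 91*r^2 - 89*r*s + 98*r + 18*s^2 - 28*s) + (-12*r - 5*s + 11)*(24*n^2 - 94*n*r + 48*n*s - 56*n + 91*r^2 - 89*r*s + 98*r + 18*s^2 - 28*s); both groups contain (24*n^2 - 94*n*r + 48*n*s - 56*n + 91*r^2 - 89*r*s + 98*r + 18*s^2 - 28*s), so (14*n - 12*r - 5*s + 11) is a factor with cofactor 24*n^2 - 94*n*r + 48*n*s - 56*n + 91*r^2 - 89*r*s + 98*r + 18*s^2 - 28*s.
The cofactor groups again: 24*n^2 - 94*n*r + 48*n*s - 56*n + 91*r^2 - 89*r*s + 98*r + 18*s^2 - 28*s = 6*n*(4*n - 7*r + 2*s) + (-13*r + 9*s - 14)*(4*n - 7*r + 2*s); both groups contain (4*n - 7*r + 2*s), giving (6*n - 13*r + 9*s - 14)*(4*n - 7*r + 2*s).

(14*n - 12*r - 5*s + 11)*(4*n - 7*r + 2*s)*(6*n - 13*r + 9*s - 14)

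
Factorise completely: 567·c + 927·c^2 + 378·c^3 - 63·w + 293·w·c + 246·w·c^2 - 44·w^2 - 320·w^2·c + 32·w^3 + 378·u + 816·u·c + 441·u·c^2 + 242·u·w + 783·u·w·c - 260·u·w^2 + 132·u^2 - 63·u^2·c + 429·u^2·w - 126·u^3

-(3·u - 8·w - 6·c - 7)·(7·u - 4·w + 7·c + 9)·(6·u - w + 9·c)

Group: 7·u·(-18·u^2 + 51·u·w + 9·u·c + 42·u - 8·w^2 + 66·w·c - 7·w + 54·c^2 + 63·c) + (-4·w + 7·c + 9)·(-18·u^2 + 51·u·w + 9·u·c + 42·u - 8·w^2 + 66·w·c - 7·w + 54·c^2 + 63·c); both groups contain (-18·u^2 + 51·u·w + 9·u·c + 42·u - 8·w^2 + 66·w·c - 7·w + 54·c^2 + 63·c), so (7·u - 4·w + 7·c + 9) is a factor with cofactor -18·u^2 + 51·u·w + 9·u·c + 42·u - 8·w^2 + 66·w·c - 7·w + 54·c^2 + 63·c.
The cofactor groups again: -18·u^2 + 51·u·w + 9·u·c + 42·u - 8·w^2 + 66·w·c - 7·w + 54·c^2 + 63·c = -6·u·(3·u - 8·w - 6·c - 7) + (w - 9·c)·(3·u - 8·w - 6·c - 7); both groups contain (3·u - 8·w - 6·c - 7), giving -(6·u - w + 9·c)·(3·u - 8·w - 6·c - 7).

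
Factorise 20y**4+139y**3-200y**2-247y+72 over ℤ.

By the rational root theorem, y = -1 is a root, giving the factor (y+1) and quotient 20y**3+119y**2-319y+72.
Then y = 1/4 is a root, so (4y-1) is a factor; dividing leaves 5y**2+31y-72.
The remaining quadratic factors as (y+8)(5y-9).

(4y-1)(5y-9)(y+1)(y+8)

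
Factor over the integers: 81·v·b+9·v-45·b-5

(9·b+1)·(9·v-5)

Group as (81·v·b+9·v) + (-45·b-5) = 9·v·(9·b+1) - 5·(9·b+1).
Both groups share the factor (9·b+1).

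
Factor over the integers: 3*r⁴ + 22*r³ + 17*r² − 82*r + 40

(3*r − 2)*(r + 4)*(r + 5)*(r − 1)

Testing divisors of the constant over divisors of the leading coefficient, r = 1 is a root, giving the factor (r − 1) and quotient 3*r³ + 25*r² + 42*r − 40.
Then r = −4 is a root, so (r + 4) is a factor; dividing leaves 3*r² + 13*r − 10.
The remaining quadratic factors as (r + 5)(3*r − 2).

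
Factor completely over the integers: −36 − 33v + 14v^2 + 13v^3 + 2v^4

Testing divisors of the constant over divisors of the leading coefficient, v = 3/2 is a root, giving the factor (2v − 3) and quotient v^3 + 8v^2 + 19v + 12.
Then v = −3 is a root, so (v + 3) is a factor; dividing leaves v^2 + 5v + 4.
The remaining quadratic factors as (v + 4)(v + 1).

(2v − 3)(v + 1)(v + 3)(v + 4)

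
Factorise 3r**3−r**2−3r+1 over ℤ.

(3r−1)(r+1)(r−1)

Trying the rational-root candidates, r = 1/3 is a root, so (3r−1) is a factor; dividing leaves r**2−1.
The remaining quadratic factors as (r−1)(r+1).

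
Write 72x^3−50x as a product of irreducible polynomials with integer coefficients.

2x(6x+5)(6x−5)

Pull out the common factor 2x; 36x^2−25 is a difference of squares.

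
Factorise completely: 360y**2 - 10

10(6y + 1)(6y - 1)

Every term has a factor of 10. Then 36y**2 - 1 = (6y)² − (1)².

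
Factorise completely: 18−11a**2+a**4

Substitute u = a**2 to get a quadratic in u, then factor.
a**2−2 is irreducible over ℤ (2 is not a perfect square).
a**2−9 is a difference of squares.

(a+3)(a−3)(a**2−2)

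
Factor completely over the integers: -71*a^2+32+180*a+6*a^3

Testing divisors of the constant over divisors of the leading coefficient, a = -1/6 is a root, so (6*a+1) is a factor; dividing leaves a^2-12*a+32.
The remaining quadratic factors as (a-8)(a-4).

(6*a+1)*(a-4)*(a-8)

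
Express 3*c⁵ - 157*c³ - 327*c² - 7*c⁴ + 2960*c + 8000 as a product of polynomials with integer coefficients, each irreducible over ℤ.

(3*c + 8)*(c - 5)*(c - 8)*(c² + 8*c + 25)

Among the possible rational roots, c = -8/3 is a root, giving the factor (3*c + 8) and quotient c⁴ - 5*c³ - 39*c² - 5*c + 1000.
Next, c = 5 is a root, so (c - 5) divides it; the quotient is c³ - 39*c - 200.
Continuing, c = 8 is a root, so (c - 8) divides it; the quotient is c² + 8*c + 25.
The quadratic c² + 8*c + 25 has discriminant -36 < 0 and is irreducible over ℤ.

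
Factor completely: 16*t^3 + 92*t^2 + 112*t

Pull out the common factor 4*t, then factor the remaining trinomial.

4*t*(4*t + 7)*(t + 4)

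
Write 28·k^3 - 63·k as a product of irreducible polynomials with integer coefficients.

Factor out 7·k, leaving 4·k^2 - 9, which is a difference of two squares.

7·k·(2·k + 3)·(2·k - 3)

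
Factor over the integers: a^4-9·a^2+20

Substitute u = a^2 to get a quadratic in u, then factor.
a^2-4 is a difference of squares.
a^2-5 is irreducible over ℤ (5 is not a perfect square).

(a+2)·(a-2)·(a^2-5)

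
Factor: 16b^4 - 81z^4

(2b)⁴ − (3z)⁴ = ((2b)² − (3z)²)((2b)² + (3z)²); the first factor splits again, the second (4b^2 + 9z^2) is irreducible.

(2b + 3z)(2b - 3z)(4b^2 + 9z^2)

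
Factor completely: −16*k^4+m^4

(m−2*k)*(m+2*k)*(m^2+4*k^2)

Difference of squares twice: with A = m and B = 2*k, A⁴ − B⁴ = (A² − B²)(A² + B²), and A² − B² factors again.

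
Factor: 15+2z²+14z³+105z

Group as (14z³+105z) + (2z²+15) = 7z(2z²+15) + (2z²+15).
Both groups share the factor (2z²+15).

(7z+1)(2z²+15)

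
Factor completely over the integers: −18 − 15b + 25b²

(5b + 3)(5b − 6)

Need a pair with product 25·(−18) = −450 and sum −15: that's −30 and 15.
Split the middle term: 25b² − 30b + 15b − 18 = 5b(5b − 6) + 3(5b − 6).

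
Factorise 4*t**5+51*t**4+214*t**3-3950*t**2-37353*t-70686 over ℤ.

(4*t+11)*(t+6)*(t-9)*(t**2+13*t+119)

Among the possible rational roots, t = -11/4 is a root, giving the factor (4*t+11) and quotient t**4+10*t**3+26*t**2-1059*t-6426.
Continuing, t = 9 is a root, so (t-9) is a factor; dividing leaves t**3+19*t**2+197*t+714.
Continuing, t = -6 is a root, so (t+6) divides it; the quotient is t**2+13*t+119.
The quadratic t**2+13*t+119 has discriminant -307 < 0 and is irreducible over ℤ.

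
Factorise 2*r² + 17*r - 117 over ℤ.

(2*r - 9)*(r + 13)

Need a pair with product 2·(-117) = -234 and sum 17: that's -9 and 26.
Split the middle term: 2*r² - 9*r + 26*r - 117 = r*(2*r - 9) + 13*(2*r - 9).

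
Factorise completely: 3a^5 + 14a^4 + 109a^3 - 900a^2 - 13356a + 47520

(3a - 10)(a + 8)(a - 6)(a^2 + 6a + 99)

By the rational root theorem, a = 6 is a root, giving the factor (a - 6) and quotient 3a^4 + 32a^3 + 301a^2 + 906a - 7920.
Next, a = 10/3 is a root, so (3a - 10) is a factor; dividing leaves a^3 + 14a^2 + 147a + 792.
Next, a = -8 is a root, giving the factor (a + 8) and quotient a^2 + 6a + 99.
The quadratic a^2 + 6a + 99 has discriminant -360 < 0 and is irreducible over ℤ.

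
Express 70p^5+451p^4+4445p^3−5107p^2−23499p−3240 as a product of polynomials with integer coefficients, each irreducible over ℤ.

Trying the rational-root candidates, p = −9/5 is a root, giving the factor (5p+9) and quotient 14p^4+65p^3+772p^2−2411p−360.
Then p = −1/7 is a root, giving the factor (7p+1) and quotient 2p^3+9p^2+109p−360.
Then p = 5/2 is a root, so (2p−5) divides it; the quotient is p^2+7p+72.
The quadratic p^2+7p+72 has discriminant −239 < 0 and is irreducible over ℤ.

(2p−5)(5p+9)(7p+1)(p^2+7p+72)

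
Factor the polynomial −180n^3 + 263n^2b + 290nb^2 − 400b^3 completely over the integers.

Group: 4n(−45n^2 + 122nb − 80b^2) + 5b(−45n^2 + 122nb − 80b^2); both groups contain (−45n^2 + 122nb − 80b^2), so (4n + 5b) is a factor with cofactor −45n^2 + 122nb − 80b^2.
The cofactor groups again: −45n^2 + 122nb − 80b^2 = −5n(9n − 10b) + 8b(9n − 10b); both groups contain (9n − 10b), giving −(5n − 8b)(9n − 10b).

−(9n − 10b)(5n − 8b)(4n + 5b)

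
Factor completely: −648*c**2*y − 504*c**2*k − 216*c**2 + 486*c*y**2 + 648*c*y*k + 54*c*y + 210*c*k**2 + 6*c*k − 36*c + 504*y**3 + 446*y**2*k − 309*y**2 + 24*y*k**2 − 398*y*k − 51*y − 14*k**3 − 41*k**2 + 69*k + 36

Group: 6*c*(−108*c*y − 84*c*k − 36*c − 63*y**2 − 40*y*k + 15*y + 7*k**2 + 31*k + 12) + (−8*y − 2*k + 3)*(−108*c*y − 84*c*k − 36*c − 63*y**2 − 40*y*k + 15*y + 7*k**2 + 31*k + 12); both groups contain (−108*c*y − 84*c*k − 36*c − 63*y**2 − 40*y*k + 15*y + 7*k**2 + 31*k + 12), so (6*c − 8*y − 2*k + 3) is a factor with cofactor −108*c*y − 84*c*k − 36*c − 63*y**2 − 40*y*k + 15*y + 7*k**2 + 31*k + 12.
The cofactor groups again: −108*c*y − 84*c*k − 36*c − 63*y**2 − 40*y*k + 15*y + 7*k**2 + 31*k + 12 = −9*y*(12*c + 7*y − k − 4) + (−7*k − 3)*(12*c + 7*y − k − 4); both groups contain (12*c + 7*y − k − 4), giving −(9*y + 7*k + 3)*(12*c + 7*y − k − 4).

−(12*c + 7*y − k − 4)*(6*c − 8*y − 2*k + 3)*(9*y + 7*k + 3)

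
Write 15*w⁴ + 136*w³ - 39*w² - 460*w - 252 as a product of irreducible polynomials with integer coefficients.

(3*w + 2)*(5*w + 7)*(w + 9)*(w - 2)

By the rational root theorem, w = -7/5 is a root, so (5*w + 7) is a factor; dividing leaves 3*w³ + 23*w² - 40*w - 36.
Then w = -9 is a root, so (w + 9) is a factor; dividing leaves 3*w² - 4*w - 4.
The remaining quadratic factors as (3*w + 2)(w - 2).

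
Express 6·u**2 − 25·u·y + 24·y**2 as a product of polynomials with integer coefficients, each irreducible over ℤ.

(2·u − 3·y)·(3·u − 8·y)

Group: 2·u·(3·u − 8·y) − 3·y·(3·u − 8·y); both groups contain (3·u − 8·y).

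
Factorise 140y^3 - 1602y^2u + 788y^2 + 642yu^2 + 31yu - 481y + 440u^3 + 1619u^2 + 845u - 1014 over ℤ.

Group: 14y(10y^2 - 118yu + 47y + 88u^2 + 95u - 78) + (5u + 13)(10y^2 - 118yu + 47y + 88u^2 + 95u - 78); both groups contain (10y^2 - 118yu + 47y + 88u^2 + 95u - 78), so (14y + 5u + 13) is a factor with cofactor 10y^2 - 118yu + 47y + 88u^2 + 95u - 78.
The cofactor groups again: 10y^2 - 118yu + 47y + 88u^2 + 95u - 78 = y(10y - 8u - 13) + (-11u + 6)(10y - 8u - 13); both groups contain (10y - 8u - 13), giving (y - 11u + 6)(10y - 8u - 13).

(y - 11u + 6)(10y - 8u - 13)(14y + 5u + 13)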